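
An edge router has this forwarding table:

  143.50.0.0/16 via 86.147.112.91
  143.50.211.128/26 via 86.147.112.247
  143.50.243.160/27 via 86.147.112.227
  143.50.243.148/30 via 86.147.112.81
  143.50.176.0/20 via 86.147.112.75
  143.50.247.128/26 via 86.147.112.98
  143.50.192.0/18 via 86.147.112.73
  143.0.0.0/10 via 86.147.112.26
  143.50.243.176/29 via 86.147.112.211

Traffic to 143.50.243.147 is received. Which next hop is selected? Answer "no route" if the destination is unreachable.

Routes whose prefix contains 143.50.243.147:
  143.0.0.0/10 (143.0.0.0 - 143.63.255.255) -> 86.147.112.26
  143.50.0.0/16 (143.50.0.0 - 143.50.255.255) -> 86.147.112.91
  143.50.192.0/18 (143.50.192.0 - 143.50.255.255) -> 86.147.112.73
More-specific entries that do NOT match:
  143.50.243.148/30 (143.50.243.148 - 143.50.243.151) does not contain 143.50.243.147
  143.50.243.176/29 (143.50.243.176 - 143.50.243.183) does not contain 143.50.243.147
  143.50.243.160/27 (143.50.243.160 - 143.50.243.191) does not contain 143.50.243.147
  143.50.211.128/26 (143.50.211.128 - 143.50.211.191) does not contain 143.50.243.147
  143.50.247.128/26 (143.50.247.128 - 143.50.247.191) does not contain 143.50.243.147
  143.50.176.0/20 (143.50.176.0 - 143.50.191.255) does not contain 143.50.243.147
Longest matching prefix is /18 -> next hop 86.147.112.73.

86.147.112.73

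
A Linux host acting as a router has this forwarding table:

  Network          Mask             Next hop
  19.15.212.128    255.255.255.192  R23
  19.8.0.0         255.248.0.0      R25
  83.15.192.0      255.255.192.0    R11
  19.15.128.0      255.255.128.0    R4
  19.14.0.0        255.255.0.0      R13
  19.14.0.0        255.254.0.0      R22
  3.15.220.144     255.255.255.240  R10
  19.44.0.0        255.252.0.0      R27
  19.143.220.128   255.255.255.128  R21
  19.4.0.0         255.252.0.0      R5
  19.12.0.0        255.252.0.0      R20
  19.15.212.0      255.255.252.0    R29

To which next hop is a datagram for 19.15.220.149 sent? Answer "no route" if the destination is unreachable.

Routes whose prefix contains 19.15.220.149:
  19.8.0.0/13 (19.8.0.0 - 19.15.255.255) -> R25
  19.12.0.0/14 (19.12.0.0 - 19.15.255.255) -> R20
  19.14.0.0/15 (19.14.0.0 - 19.15.255.255) -> R22
  19.15.128.0/17 (19.15.128.0 - 19.15.255.255) -> R4
More-specific entries that do NOT match:
  3.15.220.144/28 (3.15.220.144 - 3.15.220.159) does not contain 19.15.220.149
  19.15.212.128/26 (19.15.212.128 - 19.15.212.191) does not contain 19.15.220.149
  19.143.220.128/25 (19.143.220.128 - 19.143.220.255) does not contain 19.15.220.149
  19.15.212.0/22 (19.15.212.0 - 19.15.215.255) does not contain 19.15.220.149
  83.15.192.0/18 (83.15.192.0 - 83.15.255.255) does not contain 19.15.220.149
Longest matching prefix is /17 -> next hop R4.

R4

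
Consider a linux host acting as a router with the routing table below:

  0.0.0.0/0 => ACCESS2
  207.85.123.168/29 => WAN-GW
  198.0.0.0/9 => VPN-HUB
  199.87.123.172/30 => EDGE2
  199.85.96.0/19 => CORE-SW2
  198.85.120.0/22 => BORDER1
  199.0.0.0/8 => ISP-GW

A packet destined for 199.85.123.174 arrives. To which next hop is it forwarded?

Routes whose prefix contains 199.85.123.174:
  0.0.0.0/0 (default, matches everything) -> ACCESS2
  199.0.0.0/8 (199.0.0.0 - 199.255.255.255) -> ISP-GW
  199.85.96.0/19 (199.85.96.0 - 199.85.127.255) -> CORE-SW2
More-specific entries that do NOT match:
  199.87.123.172/30 (199.87.123.172 - 199.87.123.175) does not contain 199.85.123.174
  207.85.123.168/29 (207.85.123.168 - 207.85.123.175) does not contain 199.85.123.174
  198.85.120.0/22 (198.85.120.0 - 198.85.123.255) does not contain 199.85.123.174
Longest matching prefix is /19 -> next hop CORE-SW2.

CORE-SW2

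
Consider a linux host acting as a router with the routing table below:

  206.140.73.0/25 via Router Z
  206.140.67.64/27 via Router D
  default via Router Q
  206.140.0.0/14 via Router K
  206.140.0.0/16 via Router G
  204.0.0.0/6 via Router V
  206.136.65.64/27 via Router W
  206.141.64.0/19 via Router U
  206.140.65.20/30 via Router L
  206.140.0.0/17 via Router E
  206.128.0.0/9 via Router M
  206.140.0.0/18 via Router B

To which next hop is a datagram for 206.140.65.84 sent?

Routes whose prefix contains 206.140.65.84:
  0.0.0.0/0 (default, matches everything) -> Router Q
  204.0.0.0/6 (204.0.0.0 - 207.255.255.255) -> Router V
  206.128.0.0/9 (206.128.0.0 - 206.255.255.255) -> Router M
  206.140.0.0/14 (206.140.0.0 - 206.143.255.255) -> Router K
  206.140.0.0/16 (206.140.0.0 - 206.140.255.255) -> Router G
  206.140.0.0/17 (206.140.0.0 - 206.140.127.255) -> Router E
More-specific entries that do NOT match:
  206.140.65.20/30 (206.140.65.20 - 206.140.65.23) does not contain 206.140.65.84
  206.140.67.64/27 (206.140.67.64 - 206.140.67.95) does not contain 206.140.65.84
  206.136.65.64/27 (206.136.65.64 - 206.136.65.95) does not contain 206.140.65.84
  206.140.73.0/25 (206.140.73.0 - 206.140.73.127) does not contain 206.140.65.84
  206.141.64.0/19 (206.141.64.0 - 206.141.95.255) does not contain 206.140.65.84
  206.140.0.0/18 (206.140.0.0 - 206.140.63.255) does not contain 206.140.65.84
Longest matching prefix is /17 -> next hop Router E.

Router E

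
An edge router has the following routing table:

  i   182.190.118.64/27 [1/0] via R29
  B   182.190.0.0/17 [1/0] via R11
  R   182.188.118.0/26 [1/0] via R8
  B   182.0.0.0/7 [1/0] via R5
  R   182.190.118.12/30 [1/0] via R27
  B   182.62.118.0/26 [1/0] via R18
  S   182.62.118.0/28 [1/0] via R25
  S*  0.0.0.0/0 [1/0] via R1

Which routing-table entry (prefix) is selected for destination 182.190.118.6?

Entries matching 182.190.118.6:
  0.0.0.0/0 (default, matches everything)
  182.0.0.0/7 (182.0.0.0 - 183.255.255.255)
  182.190.0.0/17 (182.190.0.0 - 182.190.127.255)
Most specific is 182.190.0.0/17.

182.190.0.0/17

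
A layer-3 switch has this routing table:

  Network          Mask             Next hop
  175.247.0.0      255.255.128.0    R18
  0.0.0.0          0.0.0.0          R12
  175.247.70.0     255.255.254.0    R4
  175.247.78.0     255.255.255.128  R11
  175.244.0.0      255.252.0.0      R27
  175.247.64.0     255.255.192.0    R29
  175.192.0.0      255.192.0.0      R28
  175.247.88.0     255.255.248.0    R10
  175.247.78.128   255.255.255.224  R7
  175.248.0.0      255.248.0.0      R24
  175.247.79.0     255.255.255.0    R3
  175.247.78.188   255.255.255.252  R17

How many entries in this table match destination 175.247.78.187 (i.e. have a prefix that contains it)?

5

Prefixes containing 175.247.78.187:
  0.0.0.0/0 (default, matches everything)
  175.192.0.0/10 (175.192.0.0 - 175.255.255.255)
  175.244.0.0/14 (175.244.0.0 - 175.247.255.255)
  175.247.0.0/17 (175.247.0.0 - 175.247.127.255)
  175.247.64.0/18 (175.247.64.0 - 175.247.127.255)
Total matching entries: 5.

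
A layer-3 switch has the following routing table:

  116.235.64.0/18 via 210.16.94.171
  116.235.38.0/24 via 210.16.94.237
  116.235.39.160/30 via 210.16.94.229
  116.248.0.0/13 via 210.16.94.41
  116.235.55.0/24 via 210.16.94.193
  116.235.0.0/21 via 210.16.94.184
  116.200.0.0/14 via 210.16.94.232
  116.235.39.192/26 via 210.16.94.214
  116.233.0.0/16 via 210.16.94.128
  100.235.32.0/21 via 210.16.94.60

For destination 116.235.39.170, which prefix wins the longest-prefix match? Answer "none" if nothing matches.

none

116.235.39.170 is outside every listed prefix and there is no default route.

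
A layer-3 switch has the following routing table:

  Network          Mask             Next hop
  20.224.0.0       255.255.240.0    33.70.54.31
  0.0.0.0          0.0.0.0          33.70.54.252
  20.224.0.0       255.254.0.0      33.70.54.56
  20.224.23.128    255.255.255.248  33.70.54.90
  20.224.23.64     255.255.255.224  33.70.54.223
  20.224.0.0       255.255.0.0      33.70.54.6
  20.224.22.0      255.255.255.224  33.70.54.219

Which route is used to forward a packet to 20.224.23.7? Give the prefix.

20.224.0.0/16

Entries matching 20.224.23.7:
  0.0.0.0/0 (default, matches everything)
  20.224.0.0/15 (20.224.0.0 - 20.225.255.255)
  20.224.0.0/16 (20.224.0.0 - 20.224.255.255)
Most specific is 20.224.0.0/16.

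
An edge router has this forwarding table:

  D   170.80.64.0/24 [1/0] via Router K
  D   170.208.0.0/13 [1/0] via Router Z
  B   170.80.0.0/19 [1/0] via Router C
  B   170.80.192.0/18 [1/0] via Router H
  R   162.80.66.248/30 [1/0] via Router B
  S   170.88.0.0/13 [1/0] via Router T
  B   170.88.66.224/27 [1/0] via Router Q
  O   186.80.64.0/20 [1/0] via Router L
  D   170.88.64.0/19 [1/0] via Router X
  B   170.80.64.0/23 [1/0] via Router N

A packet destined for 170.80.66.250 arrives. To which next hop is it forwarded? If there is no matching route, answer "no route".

no route

No entry's prefix contains 170.80.66.250; there is no default route.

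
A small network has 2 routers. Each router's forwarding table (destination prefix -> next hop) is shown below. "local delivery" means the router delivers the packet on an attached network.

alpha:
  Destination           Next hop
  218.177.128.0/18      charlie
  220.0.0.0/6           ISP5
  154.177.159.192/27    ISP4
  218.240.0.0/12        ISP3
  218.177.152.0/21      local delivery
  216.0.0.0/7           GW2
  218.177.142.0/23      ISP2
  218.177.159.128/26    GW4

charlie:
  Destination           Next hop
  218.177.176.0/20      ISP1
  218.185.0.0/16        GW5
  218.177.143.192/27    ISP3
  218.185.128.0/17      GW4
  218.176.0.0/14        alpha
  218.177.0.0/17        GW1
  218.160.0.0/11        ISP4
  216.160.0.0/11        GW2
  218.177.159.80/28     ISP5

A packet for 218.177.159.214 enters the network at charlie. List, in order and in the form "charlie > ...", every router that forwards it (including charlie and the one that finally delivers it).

At charlie: longest match for 218.177.159.214 is 218.176.0.0/14 -> alpha
At alpha: longest match for 218.177.159.214 is 218.177.152.0/21 -> local delivery

charlie > alpha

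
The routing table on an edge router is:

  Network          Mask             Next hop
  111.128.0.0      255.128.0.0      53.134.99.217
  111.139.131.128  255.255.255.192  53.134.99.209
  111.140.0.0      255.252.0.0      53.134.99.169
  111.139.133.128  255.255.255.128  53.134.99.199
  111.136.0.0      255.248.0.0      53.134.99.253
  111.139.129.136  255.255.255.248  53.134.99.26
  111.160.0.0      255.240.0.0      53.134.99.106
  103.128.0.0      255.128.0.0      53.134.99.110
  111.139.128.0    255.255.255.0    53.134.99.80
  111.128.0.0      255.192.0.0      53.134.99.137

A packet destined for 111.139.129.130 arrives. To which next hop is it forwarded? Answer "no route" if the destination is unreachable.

53.134.99.253

Routes whose prefix contains 111.139.129.130:
  111.128.0.0/9 (111.128.0.0 - 111.255.255.255) -> 53.134.99.217
  111.128.0.0/10 (111.128.0.0 - 111.191.255.255) -> 53.134.99.137
  111.136.0.0/13 (111.136.0.0 - 111.143.255.255) -> 53.134.99.253
More-specific entries that do NOT match:
  111.139.129.136/29 (111.139.129.136 - 111.139.129.143) does not contain 111.139.129.130
  111.139.131.128/26 (111.139.131.128 - 111.139.131.191) does not contain 111.139.129.130
  111.139.133.128/25 (111.139.133.128 - 111.139.133.255) does not contain 111.139.129.130
  111.139.128.0/24 (111.139.128.0 - 111.139.128.255) does not contain 111.139.129.130
  111.140.0.0/14 (111.140.0.0 - 111.143.255.255) does not contain 111.139.129.130
Longest matching prefix is /13 -> next hop 53.134.99.253.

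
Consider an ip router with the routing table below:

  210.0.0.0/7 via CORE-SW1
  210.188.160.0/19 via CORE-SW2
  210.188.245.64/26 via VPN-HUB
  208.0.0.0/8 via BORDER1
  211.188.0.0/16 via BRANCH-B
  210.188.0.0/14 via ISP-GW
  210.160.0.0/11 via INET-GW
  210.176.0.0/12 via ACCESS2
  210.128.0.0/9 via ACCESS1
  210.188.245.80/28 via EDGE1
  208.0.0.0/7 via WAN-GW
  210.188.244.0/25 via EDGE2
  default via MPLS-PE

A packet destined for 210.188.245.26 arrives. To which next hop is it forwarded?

ISP-GW

Routes whose prefix contains 210.188.245.26:
  0.0.0.0/0 (default, matches everything) -> MPLS-PE
  210.0.0.0/7 (210.0.0.0 - 211.255.255.255) -> CORE-SW1
  210.128.0.0/9 (210.128.0.0 - 210.255.255.255) -> ACCESS1
  210.160.0.0/11 (210.160.0.0 - 210.191.255.255) -> INET-GW
  210.176.0.0/12 (210.176.0.0 - 210.191.255.255) -> ACCESS2
  210.188.0.0/14 (210.188.0.0 - 210.191.255.255) -> ISP-GW
More-specific entries that do NOT match:
  210.188.245.80/28 (210.188.245.80 - 210.188.245.95) does not contain 210.188.245.26
  210.188.245.64/26 (210.188.245.64 - 210.188.245.127) does not contain 210.188.245.26
  210.188.244.0/25 (210.188.244.0 - 210.188.244.127) does not contain 210.188.245.26
  210.188.160.0/19 (210.188.160.0 - 210.188.191.255) does not contain 210.188.245.26
  211.188.0.0/16 (211.188.0.0 - 211.188.255.255) does not contain 210.188.245.26
Longest matching prefix is /14 -> next hop ISP-GW.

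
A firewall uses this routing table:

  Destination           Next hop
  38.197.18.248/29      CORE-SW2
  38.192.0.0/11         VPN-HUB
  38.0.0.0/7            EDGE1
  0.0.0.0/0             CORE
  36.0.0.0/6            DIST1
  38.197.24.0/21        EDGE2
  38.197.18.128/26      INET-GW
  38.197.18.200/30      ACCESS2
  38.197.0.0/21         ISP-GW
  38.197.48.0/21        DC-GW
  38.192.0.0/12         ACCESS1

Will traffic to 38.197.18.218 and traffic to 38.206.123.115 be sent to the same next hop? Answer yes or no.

38.197.18.218: longest match 38.192.0.0/12 -> ACCESS1
38.206.123.115: longest match 38.192.0.0/12 -> ACCESS1

yes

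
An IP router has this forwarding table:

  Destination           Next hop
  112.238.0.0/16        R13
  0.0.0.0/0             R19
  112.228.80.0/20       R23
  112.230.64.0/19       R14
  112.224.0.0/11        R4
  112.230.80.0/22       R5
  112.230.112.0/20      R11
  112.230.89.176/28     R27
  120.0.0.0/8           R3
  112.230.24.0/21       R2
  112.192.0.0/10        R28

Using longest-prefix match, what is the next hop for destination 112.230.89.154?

Routes whose prefix contains 112.230.89.154:
  0.0.0.0/0 (default, matches everything) -> R19
  112.192.0.0/10 (112.192.0.0 - 112.255.255.255) -> R28
  112.224.0.0/11 (112.224.0.0 - 112.255.255.255) -> R4
  112.230.64.0/19 (112.230.64.0 - 112.230.95.255) -> R14
More-specific entries that do NOT match:
  112.230.89.176/28 (112.230.89.176 - 112.230.89.191) does not contain 112.230.89.154
  112.230.80.0/22 (112.230.80.0 - 112.230.83.255) does not contain 112.230.89.154
  112.230.24.0/21 (112.230.24.0 - 112.230.31.255) does not contain 112.230.89.154
  112.228.80.0/20 (112.228.80.0 - 112.228.95.255) does not contain 112.230.89.154
  112.230.112.0/20 (112.230.112.0 - 112.230.127.255) does not contain 112.230.89.154
Longest matching prefix is /19 -> next hop R14.

R14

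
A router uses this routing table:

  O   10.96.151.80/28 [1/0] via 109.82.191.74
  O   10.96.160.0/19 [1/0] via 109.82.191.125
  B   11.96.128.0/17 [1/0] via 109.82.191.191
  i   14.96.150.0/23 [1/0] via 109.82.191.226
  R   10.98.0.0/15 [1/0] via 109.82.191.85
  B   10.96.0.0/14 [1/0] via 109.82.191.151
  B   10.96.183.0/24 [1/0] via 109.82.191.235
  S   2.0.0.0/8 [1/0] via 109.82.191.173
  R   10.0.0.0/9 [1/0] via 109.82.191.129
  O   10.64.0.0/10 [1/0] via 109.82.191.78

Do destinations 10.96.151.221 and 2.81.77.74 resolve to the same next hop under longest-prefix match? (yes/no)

no

10.96.151.221: longest match 10.96.0.0/14 -> 109.82.191.151
2.81.77.74: longest match 2.0.0.0/8 -> 109.82.191.173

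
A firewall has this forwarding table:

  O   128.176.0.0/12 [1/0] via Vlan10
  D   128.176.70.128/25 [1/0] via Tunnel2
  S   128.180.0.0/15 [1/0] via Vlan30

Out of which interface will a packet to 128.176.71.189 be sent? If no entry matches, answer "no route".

Routes whose prefix contains 128.176.71.189:
  128.176.0.0/12 (128.176.0.0 - 128.191.255.255) -> Vlan10
More-specific entries that do NOT match:
  128.176.70.128/25 (128.176.70.128 - 128.176.70.255) does not contain 128.176.71.189
  128.180.0.0/15 (128.180.0.0 - 128.181.255.255) does not contain 128.176.71.189
Longest matching prefix is /12 -> interface Vlan10.

Vlan10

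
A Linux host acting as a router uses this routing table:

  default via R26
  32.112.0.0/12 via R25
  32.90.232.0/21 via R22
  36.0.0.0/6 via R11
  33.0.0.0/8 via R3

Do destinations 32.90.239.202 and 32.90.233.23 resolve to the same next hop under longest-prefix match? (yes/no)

yes

32.90.239.202: longest match 32.90.232.0/21 -> R22
32.90.233.23: longest match 32.90.232.0/21 -> R22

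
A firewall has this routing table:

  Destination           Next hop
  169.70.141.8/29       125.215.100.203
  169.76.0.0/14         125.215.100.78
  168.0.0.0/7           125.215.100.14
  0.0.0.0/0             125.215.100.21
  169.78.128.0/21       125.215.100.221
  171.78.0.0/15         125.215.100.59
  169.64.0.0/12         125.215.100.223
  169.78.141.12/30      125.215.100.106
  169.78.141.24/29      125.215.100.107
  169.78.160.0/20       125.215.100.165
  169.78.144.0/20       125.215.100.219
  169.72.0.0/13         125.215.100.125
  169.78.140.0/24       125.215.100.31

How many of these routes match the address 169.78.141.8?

Prefixes containing 169.78.141.8:
  0.0.0.0/0 (default, matches everything)
  168.0.0.0/7 (168.0.0.0 - 169.255.255.255)
  169.64.0.0/12 (169.64.0.0 - 169.79.255.255)
  169.72.0.0/13 (169.72.0.0 - 169.79.255.255)
  169.76.0.0/14 (169.76.0.0 - 169.79.255.255)
Total matching entries: 5.

5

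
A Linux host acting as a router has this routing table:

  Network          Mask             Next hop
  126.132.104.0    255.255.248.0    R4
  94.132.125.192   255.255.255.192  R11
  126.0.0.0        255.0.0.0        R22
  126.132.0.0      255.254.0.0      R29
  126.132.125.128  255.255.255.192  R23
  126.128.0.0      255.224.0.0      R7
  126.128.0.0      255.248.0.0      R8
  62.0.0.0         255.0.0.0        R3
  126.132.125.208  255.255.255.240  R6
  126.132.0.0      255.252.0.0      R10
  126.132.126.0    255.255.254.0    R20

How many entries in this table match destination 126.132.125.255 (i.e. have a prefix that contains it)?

Prefixes containing 126.132.125.255:
  126.0.0.0/8 (126.0.0.0 - 126.255.255.255)
  126.128.0.0/11 (126.128.0.0 - 126.159.255.255)
  126.128.0.0/13 (126.128.0.0 - 126.135.255.255)
  126.132.0.0/14 (126.132.0.0 - 126.135.255.255)
  126.132.0.0/15 (126.132.0.0 - 126.133.255.255)
Total matching entries: 5.

5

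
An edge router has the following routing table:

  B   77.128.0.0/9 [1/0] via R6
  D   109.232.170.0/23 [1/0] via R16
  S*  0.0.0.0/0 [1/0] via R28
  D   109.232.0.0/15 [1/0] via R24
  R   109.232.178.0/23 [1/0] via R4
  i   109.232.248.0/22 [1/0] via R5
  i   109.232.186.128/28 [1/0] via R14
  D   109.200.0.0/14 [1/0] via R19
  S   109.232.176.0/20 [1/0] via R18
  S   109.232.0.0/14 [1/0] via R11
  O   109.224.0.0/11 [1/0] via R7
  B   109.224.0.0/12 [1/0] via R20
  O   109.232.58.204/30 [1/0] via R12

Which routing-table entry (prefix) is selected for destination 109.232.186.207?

Entries matching 109.232.186.207:
  0.0.0.0/0 (default, matches everything)
  109.224.0.0/11 (109.224.0.0 - 109.255.255.255)
  109.224.0.0/12 (109.224.0.0 - 109.239.255.255)
  109.232.0.0/14 (109.232.0.0 - 109.235.255.255)
  109.232.0.0/15 (109.232.0.0 - 109.233.255.255)
  109.232.176.0/20 (109.232.176.0 - 109.232.191.255)
Most specific is 109.232.176.0/20.

109.232.176.0/20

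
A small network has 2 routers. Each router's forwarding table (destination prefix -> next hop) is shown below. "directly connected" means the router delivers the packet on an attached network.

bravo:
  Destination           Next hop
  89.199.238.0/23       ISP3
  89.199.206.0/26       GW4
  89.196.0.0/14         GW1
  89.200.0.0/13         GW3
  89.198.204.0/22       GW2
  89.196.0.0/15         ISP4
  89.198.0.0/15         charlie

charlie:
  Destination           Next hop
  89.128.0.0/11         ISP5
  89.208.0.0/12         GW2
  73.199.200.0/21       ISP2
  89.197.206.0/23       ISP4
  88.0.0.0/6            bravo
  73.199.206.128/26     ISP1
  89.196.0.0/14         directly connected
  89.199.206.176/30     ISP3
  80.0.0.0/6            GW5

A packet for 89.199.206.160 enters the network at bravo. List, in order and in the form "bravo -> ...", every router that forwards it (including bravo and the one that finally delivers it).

bravo -> charlie

At bravo: longest match for 89.199.206.160 is 89.198.0.0/15 -> charlie
At charlie: longest match for 89.199.206.160 is 89.196.0.0/14 -> directly connected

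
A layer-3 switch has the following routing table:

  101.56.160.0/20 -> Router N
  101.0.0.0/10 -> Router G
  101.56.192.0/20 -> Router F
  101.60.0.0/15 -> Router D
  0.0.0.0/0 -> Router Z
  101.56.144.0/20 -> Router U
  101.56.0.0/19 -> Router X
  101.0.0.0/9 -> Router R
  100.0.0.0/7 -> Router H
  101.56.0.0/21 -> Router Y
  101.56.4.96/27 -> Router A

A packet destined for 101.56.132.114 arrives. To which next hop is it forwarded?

Routes whose prefix contains 101.56.132.114:
  0.0.0.0/0 (default, matches everything) -> Router Z
  100.0.0.0/7 (100.0.0.0 - 101.255.255.255) -> Router H
  101.0.0.0/9 (101.0.0.0 - 101.127.255.255) -> Router R
  101.0.0.0/10 (101.0.0.0 - 101.63.255.255) -> Router G
More-specific entries that do NOT match:
  101.56.4.96/27 (101.56.4.96 - 101.56.4.127) does not contain 101.56.132.114
  101.56.0.0/21 (101.56.0.0 - 101.56.7.255) does not contain 101.56.132.114
  101.56.160.0/20 (101.56.160.0 - 101.56.175.255) does not contain 101.56.132.114
  101.56.192.0/20 (101.56.192.0 - 101.56.207.255) does not contain 101.56.132.114
  101.56.144.0/20 (101.56.144.0 - 101.56.159.255) does not contain 101.56.132.114
  101.56.0.0/19 (101.56.0.0 - 101.56.31.255) does not contain 101.56.132.114
  101.60.0.0/15 (101.60.0.0 - 101.61.255.255) does not contain 101.56.132.114
Longest matching prefix is /10 -> next hop Router G.

Router G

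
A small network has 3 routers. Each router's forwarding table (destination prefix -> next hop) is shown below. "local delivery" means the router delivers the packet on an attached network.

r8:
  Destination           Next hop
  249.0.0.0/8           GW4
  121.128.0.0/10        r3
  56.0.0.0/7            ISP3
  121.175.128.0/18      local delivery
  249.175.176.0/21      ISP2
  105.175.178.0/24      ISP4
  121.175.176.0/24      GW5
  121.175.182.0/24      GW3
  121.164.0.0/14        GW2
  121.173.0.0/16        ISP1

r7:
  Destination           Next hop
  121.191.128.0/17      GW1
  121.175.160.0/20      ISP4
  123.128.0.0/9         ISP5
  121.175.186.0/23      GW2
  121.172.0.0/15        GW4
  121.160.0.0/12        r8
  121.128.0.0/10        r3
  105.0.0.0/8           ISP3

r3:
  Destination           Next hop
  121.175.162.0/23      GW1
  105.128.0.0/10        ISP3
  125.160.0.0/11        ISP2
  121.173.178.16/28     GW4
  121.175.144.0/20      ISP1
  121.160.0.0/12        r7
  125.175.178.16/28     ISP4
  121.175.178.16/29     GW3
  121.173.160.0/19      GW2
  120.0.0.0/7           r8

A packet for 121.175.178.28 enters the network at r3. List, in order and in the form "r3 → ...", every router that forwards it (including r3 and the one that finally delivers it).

r3 → r7 → r8

At r3: longest match for 121.175.178.28 is 121.160.0.0/12 -> r7
At r7: longest match for 121.175.178.28 is 121.160.0.0/12 -> r8
At r8: longest match for 121.175.178.28 is 121.175.128.0/18 -> local delivery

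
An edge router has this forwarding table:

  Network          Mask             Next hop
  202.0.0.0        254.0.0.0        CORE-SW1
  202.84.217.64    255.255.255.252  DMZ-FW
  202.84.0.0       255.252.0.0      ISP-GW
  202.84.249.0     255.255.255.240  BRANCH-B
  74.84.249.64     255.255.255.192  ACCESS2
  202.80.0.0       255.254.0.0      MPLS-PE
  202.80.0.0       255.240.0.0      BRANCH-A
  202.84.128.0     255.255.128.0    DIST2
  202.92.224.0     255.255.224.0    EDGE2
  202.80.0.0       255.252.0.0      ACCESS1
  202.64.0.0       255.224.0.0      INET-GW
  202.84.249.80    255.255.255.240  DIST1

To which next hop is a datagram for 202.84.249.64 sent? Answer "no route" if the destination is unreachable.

DIST2

Routes whose prefix contains 202.84.249.64:
  202.0.0.0/7 (202.0.0.0 - 203.255.255.255) -> CORE-SW1
  202.64.0.0/11 (202.64.0.0 - 202.95.255.255) -> INET-GW
  202.80.0.0/12 (202.80.0.0 - 202.95.255.255) -> BRANCH-A
  202.84.0.0/14 (202.84.0.0 - 202.87.255.255) -> ISP-GW
  202.84.128.0/17 (202.84.128.0 - 202.84.255.255) -> DIST2
More-specific entries that do NOT match:
  202.84.217.64/30 (202.84.217.64 - 202.84.217.67) does not contain 202.84.249.64
  202.84.249.0/28 (202.84.249.0 - 202.84.249.15) does not contain 202.84.249.64
  202.84.249.80/28 (202.84.249.80 - 202.84.249.95) does not contain 202.84.249.64
  74.84.249.64/26 (74.84.249.64 - 74.84.249.127) does not contain 202.84.249.64
  202.92.224.0/19 (202.92.224.0 - 202.92.255.255) does not contain 202.84.249.64
Longest matching prefix is /17 -> next hop DIST2.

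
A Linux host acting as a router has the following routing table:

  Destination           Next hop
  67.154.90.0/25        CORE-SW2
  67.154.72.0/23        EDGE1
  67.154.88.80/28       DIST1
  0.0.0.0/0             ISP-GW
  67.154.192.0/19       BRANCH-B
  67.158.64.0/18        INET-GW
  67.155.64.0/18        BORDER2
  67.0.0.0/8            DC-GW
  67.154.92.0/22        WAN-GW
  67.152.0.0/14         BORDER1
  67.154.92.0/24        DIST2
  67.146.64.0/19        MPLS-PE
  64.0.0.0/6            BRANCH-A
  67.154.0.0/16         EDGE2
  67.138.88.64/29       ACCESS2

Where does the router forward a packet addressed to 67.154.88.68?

Routes whose prefix contains 67.154.88.68:
  0.0.0.0/0 (default, matches everything) -> ISP-GW
  64.0.0.0/6 (64.0.0.0 - 67.255.255.255) -> BRANCH-A
  67.0.0.0/8 (67.0.0.0 - 67.255.255.255) -> DC-GW
  67.152.0.0/14 (67.152.0.0 - 67.155.255.255) -> BORDER1
  67.154.0.0/16 (67.154.0.0 - 67.154.255.255) -> EDGE2
More-specific entries that do NOT match:
  67.138.88.64/29 (67.138.88.64 - 67.138.88.71) does not contain 67.154.88.68
  67.154.88.80/28 (67.154.88.80 - 67.154.88.95) does not contain 67.154.88.68
  67.154.90.0/25 (67.154.90.0 - 67.154.90.127) does not contain 67.154.88.68
  67.154.92.0/24 (67.154.92.0 - 67.154.92.255) does not contain 67.154.88.68
  67.154.72.0/23 (67.154.72.0 - 67.154.73.255) does not contain 67.154.88.68
  67.154.92.0/22 (67.154.92.0 - 67.154.95.255) does not contain 67.154.88.68
  67.154.192.0/19 (67.154.192.0 - 67.154.223.255) does not contain 67.154.88.68
  67.146.64.0/19 (67.146.64.0 - 67.146.95.255) does not contain 67.154.88.68
  67.158.64.0/18 (67.158.64.0 - 67.158.127.255) does not contain 67.154.88.68
  67.155.64.0/18 (67.155.64.0 - 67.155.127.255) does not contain 67.154.88.68
Longest matching prefix is /16 -> next hop EDGE2.

EDGE2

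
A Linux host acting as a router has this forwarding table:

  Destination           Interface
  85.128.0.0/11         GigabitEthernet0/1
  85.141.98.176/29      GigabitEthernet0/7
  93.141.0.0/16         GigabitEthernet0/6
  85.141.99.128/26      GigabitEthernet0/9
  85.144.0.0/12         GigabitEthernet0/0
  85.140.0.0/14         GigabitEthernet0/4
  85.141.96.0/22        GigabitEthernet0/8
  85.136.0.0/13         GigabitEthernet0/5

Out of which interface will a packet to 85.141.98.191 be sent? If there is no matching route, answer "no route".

GigabitEthernet0/8

Routes whose prefix contains 85.141.98.191:
  85.128.0.0/11 (85.128.0.0 - 85.159.255.255) -> GigabitEthernet0/1
  85.136.0.0/13 (85.136.0.0 - 85.143.255.255) -> GigabitEthernet0/5
  85.140.0.0/14 (85.140.0.0 - 85.143.255.255) -> GigabitEthernet0/4
  85.141.96.0/22 (85.141.96.0 - 85.141.99.255) -> GigabitEthernet0/8
More-specific entries that do NOT match:
  85.141.98.176/29 (85.141.98.176 - 85.141.98.183) does not contain 85.141.98.191
  85.141.99.128/26 (85.141.99.128 - 85.141.99.191) does not contain 85.141.98.191
Longest matching prefix is /22 -> interface GigabitEthernet0/8.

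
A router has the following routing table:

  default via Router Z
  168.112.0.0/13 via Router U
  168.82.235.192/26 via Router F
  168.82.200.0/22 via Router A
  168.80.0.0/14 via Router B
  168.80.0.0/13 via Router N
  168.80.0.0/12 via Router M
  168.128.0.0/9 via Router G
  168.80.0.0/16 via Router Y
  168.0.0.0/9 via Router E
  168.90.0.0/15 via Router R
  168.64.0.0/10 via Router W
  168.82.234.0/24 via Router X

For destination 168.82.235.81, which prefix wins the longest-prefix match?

168.80.0.0/14

Entries matching 168.82.235.81:
  0.0.0.0/0 (default, matches everything)
  168.0.0.0/9 (168.0.0.0 - 168.127.255.255)
  168.64.0.0/10 (168.64.0.0 - 168.127.255.255)
  168.80.0.0/12 (168.80.0.0 - 168.95.255.255)
  168.80.0.0/13 (168.80.0.0 - 168.87.255.255)
  168.80.0.0/14 (168.80.0.0 - 168.83.255.255)
Most specific is 168.80.0.0/14.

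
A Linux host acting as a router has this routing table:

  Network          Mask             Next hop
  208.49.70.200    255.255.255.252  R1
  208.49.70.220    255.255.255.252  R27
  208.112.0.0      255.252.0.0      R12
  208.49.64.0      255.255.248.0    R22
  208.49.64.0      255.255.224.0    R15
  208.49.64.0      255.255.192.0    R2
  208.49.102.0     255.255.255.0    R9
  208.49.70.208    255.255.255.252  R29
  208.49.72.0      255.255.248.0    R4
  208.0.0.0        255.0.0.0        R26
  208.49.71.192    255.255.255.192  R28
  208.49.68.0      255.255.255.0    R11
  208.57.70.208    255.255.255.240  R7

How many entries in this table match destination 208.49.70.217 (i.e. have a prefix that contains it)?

Prefixes containing 208.49.70.217:
  208.0.0.0/8 (208.0.0.0 - 208.255.255.255)
  208.49.64.0/18 (208.49.64.0 - 208.49.127.255)
  208.49.64.0/19 (208.49.64.0 - 208.49.95.255)
  208.49.64.0/21 (208.49.64.0 - 208.49.71.255)
Total matching entries: 4.

4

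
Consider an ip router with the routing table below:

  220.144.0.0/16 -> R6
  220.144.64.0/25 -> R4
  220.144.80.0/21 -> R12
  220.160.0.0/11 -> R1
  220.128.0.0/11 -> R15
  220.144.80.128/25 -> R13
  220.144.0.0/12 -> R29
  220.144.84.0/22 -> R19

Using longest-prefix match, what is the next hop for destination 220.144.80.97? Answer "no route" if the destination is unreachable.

Routes whose prefix contains 220.144.80.97:
  220.128.0.0/11 (220.128.0.0 - 220.159.255.255) -> R15
  220.144.0.0/12 (220.144.0.0 - 220.159.255.255) -> R29
  220.144.0.0/16 (220.144.0.0 - 220.144.255.255) -> R6
  220.144.80.0/21 (220.144.80.0 - 220.144.87.255) -> R12
More-specific entries that do NOT match:
  220.144.64.0/25 (220.144.64.0 - 220.144.64.127) does not contain 220.144.80.97
  220.144.80.128/25 (220.144.80.128 - 220.144.80.255) does not contain 220.144.80.97
  220.144.84.0/22 (220.144.84.0 - 220.144.87.255) does not contain 220.144.80.97
Longest matching prefix is /21 -> next hop R12.

R12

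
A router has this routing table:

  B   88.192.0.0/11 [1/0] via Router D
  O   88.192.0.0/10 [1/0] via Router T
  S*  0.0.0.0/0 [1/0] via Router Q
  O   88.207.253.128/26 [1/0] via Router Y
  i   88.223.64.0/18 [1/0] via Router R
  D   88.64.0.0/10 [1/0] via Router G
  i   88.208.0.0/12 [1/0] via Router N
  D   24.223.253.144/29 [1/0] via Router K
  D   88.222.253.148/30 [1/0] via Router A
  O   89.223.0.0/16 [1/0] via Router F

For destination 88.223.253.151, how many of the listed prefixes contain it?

Prefixes containing 88.223.253.151:
  0.0.0.0/0 (default, matches everything)
  88.192.0.0/10 (88.192.0.0 - 88.255.255.255)
  88.192.0.0/11 (88.192.0.0 - 88.223.255.255)
  88.208.0.0/12 (88.208.0.0 - 88.223.255.255)
Total matching entries: 4.

4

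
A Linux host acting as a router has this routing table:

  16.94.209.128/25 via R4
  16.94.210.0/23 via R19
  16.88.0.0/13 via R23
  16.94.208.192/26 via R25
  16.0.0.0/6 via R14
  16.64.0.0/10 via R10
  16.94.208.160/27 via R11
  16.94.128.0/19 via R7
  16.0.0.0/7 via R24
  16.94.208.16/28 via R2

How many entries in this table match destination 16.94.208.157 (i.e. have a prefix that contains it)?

Prefixes containing 16.94.208.157:
  16.0.0.0/6 (16.0.0.0 - 19.255.255.255)
  16.0.0.0/7 (16.0.0.0 - 17.255.255.255)
  16.64.0.0/10 (16.64.0.0 - 16.127.255.255)
  16.88.0.0/13 (16.88.0.0 - 16.95.255.255)
Total matching entries: 4.

4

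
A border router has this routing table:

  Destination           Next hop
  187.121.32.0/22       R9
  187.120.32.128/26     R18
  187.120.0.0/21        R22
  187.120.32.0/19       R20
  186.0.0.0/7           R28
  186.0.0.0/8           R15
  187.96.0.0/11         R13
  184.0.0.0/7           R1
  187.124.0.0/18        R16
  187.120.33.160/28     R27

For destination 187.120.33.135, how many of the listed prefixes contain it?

3

Prefixes containing 187.120.33.135:
  186.0.0.0/7 (186.0.0.0 - 187.255.255.255)
  187.96.0.0/11 (187.96.0.0 - 187.127.255.255)
  187.120.32.0/19 (187.120.32.0 - 187.120.63.255)
Total matching entries: 3.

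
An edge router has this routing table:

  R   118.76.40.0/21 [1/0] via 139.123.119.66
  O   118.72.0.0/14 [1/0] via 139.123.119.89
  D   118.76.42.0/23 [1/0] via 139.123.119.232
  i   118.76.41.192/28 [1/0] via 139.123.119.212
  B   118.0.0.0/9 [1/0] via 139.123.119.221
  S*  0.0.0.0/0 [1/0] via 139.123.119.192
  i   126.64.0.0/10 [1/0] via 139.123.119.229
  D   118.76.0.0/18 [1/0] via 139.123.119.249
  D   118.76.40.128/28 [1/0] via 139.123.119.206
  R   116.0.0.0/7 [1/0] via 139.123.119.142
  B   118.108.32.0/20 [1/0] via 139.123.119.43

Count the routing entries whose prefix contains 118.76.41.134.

4

Prefixes containing 118.76.41.134:
  0.0.0.0/0 (default, matches everything)
  118.0.0.0/9 (118.0.0.0 - 118.127.255.255)
  118.76.0.0/18 (118.76.0.0 - 118.76.63.255)
  118.76.40.0/21 (118.76.40.0 - 118.76.47.255)
Total matching entries: 4.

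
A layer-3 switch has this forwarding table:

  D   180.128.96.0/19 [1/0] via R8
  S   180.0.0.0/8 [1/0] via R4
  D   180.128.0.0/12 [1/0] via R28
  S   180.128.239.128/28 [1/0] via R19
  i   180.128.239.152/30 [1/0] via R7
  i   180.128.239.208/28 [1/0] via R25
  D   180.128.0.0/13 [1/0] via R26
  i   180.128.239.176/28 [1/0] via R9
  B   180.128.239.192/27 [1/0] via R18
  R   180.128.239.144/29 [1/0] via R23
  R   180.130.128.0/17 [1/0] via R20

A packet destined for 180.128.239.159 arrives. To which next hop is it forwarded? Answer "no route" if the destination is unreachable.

R26

Routes whose prefix contains 180.128.239.159:
  180.0.0.0/8 (180.0.0.0 - 180.255.255.255) -> R4
  180.128.0.0/12 (180.128.0.0 - 180.143.255.255) -> R28
  180.128.0.0/13 (180.128.0.0 - 180.135.255.255) -> R26
More-specific entries that do NOT match:
  180.128.239.152/30 (180.128.239.152 - 180.128.239.155) does not contain 180.128.239.159
  180.128.239.144/29 (180.128.239.144 - 180.128.239.151) does not contain 180.128.239.159
  180.128.239.128/28 (180.128.239.128 - 180.128.239.143) does not contain 180.128.239.159
  180.128.239.208/28 (180.128.239.208 - 180.128.239.223) does not contain 180.128.239.159
  180.128.239.176/28 (180.128.239.176 - 180.128.239.191) does not contain 180.128.239.159
  180.128.239.192/27 (180.128.239.192 - 180.128.239.223) does not contain 180.128.239.159
  180.128.96.0/19 (180.128.96.0 - 180.128.127.255) does not contain 180.128.239.159
  180.130.128.0/17 (180.130.128.0 - 180.130.255.255) does not contain 180.128.239.159
Longest matching prefix is /13 -> next hop R26.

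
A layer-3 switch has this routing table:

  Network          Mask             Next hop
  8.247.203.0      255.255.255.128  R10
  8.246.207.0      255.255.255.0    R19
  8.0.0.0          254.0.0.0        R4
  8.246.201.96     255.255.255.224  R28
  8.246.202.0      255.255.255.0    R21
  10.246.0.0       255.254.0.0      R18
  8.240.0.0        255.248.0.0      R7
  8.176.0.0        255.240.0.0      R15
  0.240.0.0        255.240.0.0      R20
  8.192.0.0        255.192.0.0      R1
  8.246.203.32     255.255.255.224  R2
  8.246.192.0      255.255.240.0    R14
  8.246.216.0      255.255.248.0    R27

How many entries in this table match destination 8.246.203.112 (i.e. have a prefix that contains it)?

Prefixes containing 8.246.203.112:
  8.0.0.0/7 (8.0.0.0 - 9.255.255.255)
  8.192.0.0/10 (8.192.0.0 - 8.255.255.255)
  8.240.0.0/13 (8.240.0.0 - 8.247.255.255)
  8.246.192.0/20 (8.246.192.0 - 8.246.207.255)
Total matching entries: 4.

4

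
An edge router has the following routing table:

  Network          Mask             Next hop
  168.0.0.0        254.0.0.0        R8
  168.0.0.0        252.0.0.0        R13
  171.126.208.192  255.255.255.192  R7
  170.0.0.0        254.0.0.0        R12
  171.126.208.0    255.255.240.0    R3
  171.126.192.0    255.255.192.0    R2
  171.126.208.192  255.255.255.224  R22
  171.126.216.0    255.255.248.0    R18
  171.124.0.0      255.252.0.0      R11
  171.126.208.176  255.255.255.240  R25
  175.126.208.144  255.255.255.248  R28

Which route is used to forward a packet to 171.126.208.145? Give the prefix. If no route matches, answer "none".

171.126.208.0/20

Entries matching 171.126.208.145:
  168.0.0.0/6 (168.0.0.0 - 171.255.255.255)
  170.0.0.0/7 (170.0.0.0 - 171.255.255.255)
  171.124.0.0/14 (171.124.0.0 - 171.127.255.255)
  171.126.192.0/18 (171.126.192.0 - 171.126.255.255)
  171.126.208.0/20 (171.126.208.0 - 171.126.223.255)
Most specific is 171.126.208.0/20.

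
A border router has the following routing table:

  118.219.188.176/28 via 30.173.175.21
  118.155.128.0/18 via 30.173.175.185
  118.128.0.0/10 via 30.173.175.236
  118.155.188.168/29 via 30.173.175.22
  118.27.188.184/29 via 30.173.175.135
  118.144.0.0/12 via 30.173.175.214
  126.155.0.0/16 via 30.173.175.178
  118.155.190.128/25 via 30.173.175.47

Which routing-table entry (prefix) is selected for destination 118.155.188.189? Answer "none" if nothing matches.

Entries matching 118.155.188.189:
  118.128.0.0/10 (118.128.0.0 - 118.191.255.255)
  118.144.0.0/12 (118.144.0.0 - 118.159.255.255)
  118.155.128.0/18 (118.155.128.0 - 118.155.191.255)
Most specific is 118.155.128.0/18.

118.155.128.0/18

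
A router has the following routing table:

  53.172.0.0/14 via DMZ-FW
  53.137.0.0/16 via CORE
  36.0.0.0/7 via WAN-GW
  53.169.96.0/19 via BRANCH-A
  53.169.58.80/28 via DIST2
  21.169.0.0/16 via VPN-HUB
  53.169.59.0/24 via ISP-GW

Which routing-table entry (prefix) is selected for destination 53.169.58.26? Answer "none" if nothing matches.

none

53.169.58.26 is outside every listed prefix and there is no default route.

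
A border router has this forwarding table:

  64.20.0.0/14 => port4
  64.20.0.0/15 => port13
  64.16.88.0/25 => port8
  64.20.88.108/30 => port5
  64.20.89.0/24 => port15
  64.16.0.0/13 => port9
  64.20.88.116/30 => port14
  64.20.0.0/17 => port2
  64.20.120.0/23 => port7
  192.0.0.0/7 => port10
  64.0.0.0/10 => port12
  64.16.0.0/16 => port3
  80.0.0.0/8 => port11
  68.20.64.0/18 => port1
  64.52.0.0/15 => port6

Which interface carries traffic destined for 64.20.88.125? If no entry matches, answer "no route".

Routes whose prefix contains 64.20.88.125:
  64.0.0.0/10 (64.0.0.0 - 64.63.255.255) -> port12
  64.16.0.0/13 (64.16.0.0 - 64.23.255.255) -> port9
  64.20.0.0/14 (64.20.0.0 - 64.23.255.255) -> port4
  64.20.0.0/15 (64.20.0.0 - 64.21.255.255) -> port13
  64.20.0.0/17 (64.20.0.0 - 64.20.127.255) -> port2
More-specific entries that do NOT match:
  64.20.88.108/30 (64.20.88.108 - 64.20.88.111) does not contain 64.20.88.125
  64.20.88.116/30 (64.20.88.116 - 64.20.88.119) does not contain 64.20.88.125
  64.16.88.0/25 (64.16.88.0 - 64.16.88.127) does not contain 64.20.88.125
  64.20.89.0/24 (64.20.89.0 - 64.20.89.255) does not contain 64.20.88.125
  64.20.120.0/23 (64.20.120.0 - 64.20.121.255) does not contain 64.20.88.125
  68.20.64.0/18 (68.20.64.0 - 68.20.127.255) does not contain 64.20.88.125
Longest matching prefix is /17 -> interface port2.

port2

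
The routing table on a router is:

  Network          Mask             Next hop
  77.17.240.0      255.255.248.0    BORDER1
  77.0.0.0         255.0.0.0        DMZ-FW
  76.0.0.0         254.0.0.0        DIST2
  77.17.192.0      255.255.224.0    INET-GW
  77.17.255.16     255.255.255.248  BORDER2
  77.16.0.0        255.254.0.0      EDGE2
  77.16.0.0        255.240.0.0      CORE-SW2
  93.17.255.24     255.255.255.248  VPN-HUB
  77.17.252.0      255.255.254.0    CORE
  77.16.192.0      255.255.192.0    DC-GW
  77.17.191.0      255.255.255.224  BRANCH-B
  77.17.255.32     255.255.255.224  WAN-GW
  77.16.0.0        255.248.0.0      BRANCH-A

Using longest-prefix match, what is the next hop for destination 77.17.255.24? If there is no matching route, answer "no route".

Routes whose prefix contains 77.17.255.24:
  76.0.0.0/7 (76.0.0.0 - 77.255.255.255) -> DIST2
  77.0.0.0/8 (77.0.0.0 - 77.255.255.255) -> DMZ-FW
  77.16.0.0/12 (77.16.0.0 - 77.31.255.255) -> CORE-SW2
  77.16.0.0/13 (77.16.0.0 - 77.23.255.255) -> BRANCH-A
  77.16.0.0/15 (77.16.0.0 - 77.17.255.255) -> EDGE2
More-specific entries that do NOT match:
  77.17.255.16/29 (77.17.255.16 - 77.17.255.23) does not contain 77.17.255.24
  93.17.255.24/29 (93.17.255.24 - 93.17.255.31) does not contain 77.17.255.24
  77.17.191.0/27 (77.17.191.0 - 77.17.191.31) does not contain 77.17.255.24
  77.17.255.32/27 (77.17.255.32 - 77.17.255.63) does not contain 77.17.255.24
  77.17.252.0/23 (77.17.252.0 - 77.17.253.255) does not contain 77.17.255.24
  77.17.240.0/21 (77.17.240.0 - 77.17.247.255) does not contain 77.17.255.24
  77.17.192.0/19 (77.17.192.0 - 77.17.223.255) does not contain 77.17.255.24
  77.16.192.0/18 (77.16.192.0 - 77.16.255.255) does not contain 77.17.255.24
Longest matching prefix is /15 -> next hop EDGE2.

EDGE2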